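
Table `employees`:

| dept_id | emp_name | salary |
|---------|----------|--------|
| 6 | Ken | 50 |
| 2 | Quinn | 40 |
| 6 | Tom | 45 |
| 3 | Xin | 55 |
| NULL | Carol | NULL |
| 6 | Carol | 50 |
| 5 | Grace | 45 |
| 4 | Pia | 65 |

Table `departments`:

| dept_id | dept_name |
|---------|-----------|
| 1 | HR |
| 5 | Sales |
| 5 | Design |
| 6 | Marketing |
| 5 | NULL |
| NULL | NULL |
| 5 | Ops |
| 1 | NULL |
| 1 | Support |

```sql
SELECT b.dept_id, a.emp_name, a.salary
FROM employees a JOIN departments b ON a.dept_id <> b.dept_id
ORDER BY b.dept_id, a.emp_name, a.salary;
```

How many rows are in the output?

49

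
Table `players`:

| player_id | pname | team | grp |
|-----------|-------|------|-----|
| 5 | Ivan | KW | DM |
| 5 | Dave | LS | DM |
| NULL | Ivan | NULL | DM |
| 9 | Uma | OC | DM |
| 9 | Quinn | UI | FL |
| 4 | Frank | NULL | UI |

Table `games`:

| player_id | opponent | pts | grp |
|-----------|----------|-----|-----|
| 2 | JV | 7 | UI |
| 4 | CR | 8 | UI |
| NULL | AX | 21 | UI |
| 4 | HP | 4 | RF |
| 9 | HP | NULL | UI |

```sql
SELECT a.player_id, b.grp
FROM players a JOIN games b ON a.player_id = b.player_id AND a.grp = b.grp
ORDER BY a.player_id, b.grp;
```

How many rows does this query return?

INNER JOIN keeps only pairs where the ON condition holds.
Matching on a.player_id = b.player_id AND a.grp = b.grp. A NULL in a compared column never satisfies the condition.
- player_id=5, grp=DM: no matching b row, dropped.
- player_id=5, grp=DM: no matching b row, dropped.
- player_id=NULL, grp=DM: no matching b row, dropped.
- player_id=9, grp=DM: no matching b row, dropped.
- player_id=9, grp=FL: no matching b row, dropped.
- player_id=4, grp=UI: 1 matching b row(s), so 1 row(s) emitted.
Total: 1 rows.

1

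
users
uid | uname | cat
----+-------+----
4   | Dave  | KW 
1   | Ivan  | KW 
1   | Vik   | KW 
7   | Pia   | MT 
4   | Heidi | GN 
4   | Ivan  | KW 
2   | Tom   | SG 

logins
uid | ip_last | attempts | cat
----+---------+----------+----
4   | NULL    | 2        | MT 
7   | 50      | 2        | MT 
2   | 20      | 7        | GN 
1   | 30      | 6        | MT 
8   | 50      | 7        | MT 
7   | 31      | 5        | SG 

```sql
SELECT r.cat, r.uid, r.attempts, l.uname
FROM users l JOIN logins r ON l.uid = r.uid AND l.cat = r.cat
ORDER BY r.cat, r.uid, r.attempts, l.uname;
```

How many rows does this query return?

INNER JOIN keeps only pairs where the ON condition holds.
Matching on l.uid = r.uid AND l.cat = r.cat.
Matched pairs: 1.
Total: 1 rows.

1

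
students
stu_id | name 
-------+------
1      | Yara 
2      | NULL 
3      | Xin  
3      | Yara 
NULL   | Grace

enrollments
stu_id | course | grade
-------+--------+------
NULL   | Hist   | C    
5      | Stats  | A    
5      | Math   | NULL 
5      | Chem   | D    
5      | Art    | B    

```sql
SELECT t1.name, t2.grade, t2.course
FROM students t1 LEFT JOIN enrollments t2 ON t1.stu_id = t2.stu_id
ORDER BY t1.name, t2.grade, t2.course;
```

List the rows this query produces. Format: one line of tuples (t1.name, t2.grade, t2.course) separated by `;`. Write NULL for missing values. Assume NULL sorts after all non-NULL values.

(Grace, NULL, NULL); (Xin, NULL, NULL); (Yara, NULL, NULL); (Yara, NULL, NULL); (NULL, NULL, NULL)

LEFT JOIN keeps every row from `students`; unmatched rows get NULL for `enrollments`'s columns.
Matching on t1.stu_id = t2.stu_id. A NULL in a compared column never satisfies the condition.
- t1[0] stu_id=1 → no match; kept with NULLs on the t2 side.
- t1[1] stu_id=2 → no match; kept with NULLs on the t2 side.
- t1[2] stu_id=3 → no match; kept with NULLs on the t2 side.
- t1[3] stu_id=3 → no match; kept with NULLs on the t2 side.
- t1[4] stu_id=NULL → no match; kept with NULLs on the t2 side.
After projecting and ordering:
t1.name | t2.grade | t2.course
Grace | NULL | NULL
Xin | NULL | NULL
Yara | NULL | NULL
Yara | NULL | NULL
NULL | NULL | NULL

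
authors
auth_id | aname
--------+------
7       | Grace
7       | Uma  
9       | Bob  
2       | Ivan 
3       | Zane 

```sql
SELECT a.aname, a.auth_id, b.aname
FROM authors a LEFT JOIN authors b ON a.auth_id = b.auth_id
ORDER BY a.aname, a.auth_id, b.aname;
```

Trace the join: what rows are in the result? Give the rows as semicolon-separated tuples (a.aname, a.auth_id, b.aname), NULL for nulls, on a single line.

(Bob, 9, Bob); (Grace, 7, Grace); (Grace, 7, Uma); (Ivan, 2, Ivan); (Uma, 7, Grace); (Uma, 7, Uma); (Zane, 3, Zane)

LEFT JOIN keeps every row from `authors a`; unmatched rows get NULL for `authors b`'s columns.
Matching on a.auth_id = b.auth_id.
Matched pairs: 7; unmatched a rows kept: 0.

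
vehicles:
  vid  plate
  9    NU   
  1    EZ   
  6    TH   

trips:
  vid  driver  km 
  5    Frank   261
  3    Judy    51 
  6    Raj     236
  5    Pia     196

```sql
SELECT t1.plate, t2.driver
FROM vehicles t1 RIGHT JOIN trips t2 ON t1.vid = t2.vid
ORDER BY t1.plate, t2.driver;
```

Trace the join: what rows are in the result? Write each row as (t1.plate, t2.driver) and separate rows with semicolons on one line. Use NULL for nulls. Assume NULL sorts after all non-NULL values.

RIGHT JOIN keeps every row from `trips`; unmatched rows get NULL for `vehicles`'s columns.
Matching on t1.vid = t2.vid.
Matched pairs: 1; unmatched t2 rows kept: 3.

(TH, Raj); (NULL, Frank); (NULL, Judy); (NULL, Pia)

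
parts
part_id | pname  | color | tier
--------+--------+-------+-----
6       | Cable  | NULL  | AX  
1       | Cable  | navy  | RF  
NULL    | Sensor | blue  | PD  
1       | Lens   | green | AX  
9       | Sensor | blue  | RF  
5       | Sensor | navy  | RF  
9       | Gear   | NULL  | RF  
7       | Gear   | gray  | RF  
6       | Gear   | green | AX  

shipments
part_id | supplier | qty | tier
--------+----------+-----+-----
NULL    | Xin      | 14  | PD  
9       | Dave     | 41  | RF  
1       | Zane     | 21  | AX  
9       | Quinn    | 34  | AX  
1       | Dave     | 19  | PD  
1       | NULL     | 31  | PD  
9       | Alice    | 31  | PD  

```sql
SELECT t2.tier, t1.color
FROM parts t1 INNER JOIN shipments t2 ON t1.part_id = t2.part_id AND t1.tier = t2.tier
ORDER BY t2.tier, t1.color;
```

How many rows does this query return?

INNER JOIN keeps only pairs where the ON condition holds.
Matching on t1.part_id = t2.part_id AND t1.tier = t2.tier. A NULL in a compared column never satisfies the condition.
Matched pairs: 3.
Total: 3 rows.

3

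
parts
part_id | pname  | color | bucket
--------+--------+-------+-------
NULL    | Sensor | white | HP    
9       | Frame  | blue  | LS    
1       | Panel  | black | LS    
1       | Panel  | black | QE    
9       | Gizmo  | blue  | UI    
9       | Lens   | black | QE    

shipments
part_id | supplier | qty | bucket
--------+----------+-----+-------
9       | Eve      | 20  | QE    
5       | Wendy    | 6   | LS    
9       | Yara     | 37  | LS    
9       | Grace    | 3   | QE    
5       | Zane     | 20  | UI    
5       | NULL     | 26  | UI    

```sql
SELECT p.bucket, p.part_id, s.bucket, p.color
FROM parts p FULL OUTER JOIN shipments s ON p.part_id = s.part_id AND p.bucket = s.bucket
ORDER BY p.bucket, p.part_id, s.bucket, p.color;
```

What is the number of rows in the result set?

10

FULL OUTER JOIN keeps every row from both sides; unmatched rows get NULL for the other side's columns.
Matching on p.part_id = s.part_id AND p.bucket = s.bucket. A NULL in a compared column never satisfies the condition.
Matched pairs: 3; unmatched p rows kept: 4; unmatched s rows kept: 3.
Total: 3 matched + 7 padded = 10 rows.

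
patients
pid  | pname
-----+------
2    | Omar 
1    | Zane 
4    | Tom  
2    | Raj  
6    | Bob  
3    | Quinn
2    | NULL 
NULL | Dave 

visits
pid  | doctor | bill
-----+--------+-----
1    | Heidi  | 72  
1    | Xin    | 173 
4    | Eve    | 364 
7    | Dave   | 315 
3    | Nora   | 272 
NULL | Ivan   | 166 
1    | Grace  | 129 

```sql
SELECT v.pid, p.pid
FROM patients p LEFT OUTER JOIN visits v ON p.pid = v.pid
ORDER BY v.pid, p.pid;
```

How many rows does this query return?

10

LEFT JOIN keeps every row from `patients`; unmatched rows get NULL for `visits`'s columns.
Matching on p.pid = v.pid. A NULL in a compared column never satisfies the condition.
- p[0] pid=2 → no match; kept with NULLs on the v side.
- p[1] pid=1 → 3 match(es) in v → 3 row(s).
- p[2] pid=4 → 1 match(es) in v → 1 row(s).
- p[3] pid=2 → no match; kept with NULLs on the v side.
- p[4] pid=6 → no match; kept with NULLs on the v side.
- p[5] pid=3 → 1 match(es) in v → 1 row(s).
- p[6] pid=2 → no match; kept with NULLs on the v side.
- p[7] pid=NULL → no match; kept with NULLs on the v side.
Total: 5 matched + 5 padded = 10 rows.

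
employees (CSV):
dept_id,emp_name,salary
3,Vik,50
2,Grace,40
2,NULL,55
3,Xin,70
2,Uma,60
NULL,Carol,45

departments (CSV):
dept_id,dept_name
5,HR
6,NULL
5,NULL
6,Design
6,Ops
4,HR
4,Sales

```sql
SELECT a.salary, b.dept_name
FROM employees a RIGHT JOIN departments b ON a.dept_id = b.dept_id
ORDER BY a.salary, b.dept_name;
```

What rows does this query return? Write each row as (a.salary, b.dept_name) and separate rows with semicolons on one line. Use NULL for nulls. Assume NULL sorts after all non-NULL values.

RIGHT JOIN keeps every row from `departments`; unmatched rows get NULL for `employees`'s columns.
Matching on a.dept_id = b.dept_id. A NULL in a compared column never satisfies the condition.
- a (dept_id=3) has no partner in b.
- a (dept_id=2) has no partner in b.
- a (dept_id=2) has no partner in b.
- a (dept_id=3) has no partner in b.
- a (dept_id=2) has no partner in b.
- a (dept_id=NULL) has no partner in b.
- plus 7 unmatched b row(s), each kept with NULL a columns.
After projecting and ordering:
a.salary | b.dept_name
NULL | Design
NULL | HR
NULL | HR
NULL | Ops
NULL | Sales
NULL | NULL
NULL | NULL

(NULL, Design); (NULL, HR); (NULL, HR); (NULL, Ops); (NULL, Sales); (NULL, NULL); (NULL, NULL)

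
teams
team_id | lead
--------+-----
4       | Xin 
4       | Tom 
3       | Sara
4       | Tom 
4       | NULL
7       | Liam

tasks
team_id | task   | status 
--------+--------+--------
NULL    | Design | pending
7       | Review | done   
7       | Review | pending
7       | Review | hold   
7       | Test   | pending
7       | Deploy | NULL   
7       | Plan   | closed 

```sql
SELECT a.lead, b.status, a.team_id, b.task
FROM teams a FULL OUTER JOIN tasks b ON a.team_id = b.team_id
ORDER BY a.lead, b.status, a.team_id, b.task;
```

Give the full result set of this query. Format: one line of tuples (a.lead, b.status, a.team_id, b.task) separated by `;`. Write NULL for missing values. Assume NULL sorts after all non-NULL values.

(Liam, closed, 7, Plan); (Liam, done, 7, Review); (Liam, hold, 7, Review); (Liam, pending, 7, Review); (Liam, pending, 7, Test); (Liam, NULL, 7, Deploy); (Sara, NULL, 3, NULL); (Tom, NULL, 4, NULL); (Tom, NULL, 4, NULL); (Xin, NULL, 4, NULL); (NULL, pending, NULL, Design); (NULL, NULL, 4, NULL)

FULL OUTER JOIN keeps every row from both sides; unmatched rows get NULL for the other side's columns.
Matching on a.team_id = b.team_id. A NULL in a compared column never satisfies the condition.
- team_id=4: no b row matches, row kept with b columns NULL.
- team_id=4: no b row matches, row kept with b columns NULL.
- team_id=3: no b row matches, row kept with b columns NULL.
- team_id=4: no b row matches, row kept with b columns NULL.
- team_id=4: no b row matches, row kept with b columns NULL.
- team_id=7: 6 matching b row(s), so 6 row(s) emitted.
- 1 b row(s) had no a match → kept, a columns NULL.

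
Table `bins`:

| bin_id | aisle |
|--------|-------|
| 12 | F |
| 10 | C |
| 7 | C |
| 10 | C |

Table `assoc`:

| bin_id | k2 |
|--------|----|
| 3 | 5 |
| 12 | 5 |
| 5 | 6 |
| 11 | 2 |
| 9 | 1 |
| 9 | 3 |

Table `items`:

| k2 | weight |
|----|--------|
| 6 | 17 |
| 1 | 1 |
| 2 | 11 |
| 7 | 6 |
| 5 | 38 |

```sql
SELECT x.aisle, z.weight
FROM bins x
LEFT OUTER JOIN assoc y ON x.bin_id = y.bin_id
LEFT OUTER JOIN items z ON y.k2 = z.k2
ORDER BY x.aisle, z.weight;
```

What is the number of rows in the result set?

4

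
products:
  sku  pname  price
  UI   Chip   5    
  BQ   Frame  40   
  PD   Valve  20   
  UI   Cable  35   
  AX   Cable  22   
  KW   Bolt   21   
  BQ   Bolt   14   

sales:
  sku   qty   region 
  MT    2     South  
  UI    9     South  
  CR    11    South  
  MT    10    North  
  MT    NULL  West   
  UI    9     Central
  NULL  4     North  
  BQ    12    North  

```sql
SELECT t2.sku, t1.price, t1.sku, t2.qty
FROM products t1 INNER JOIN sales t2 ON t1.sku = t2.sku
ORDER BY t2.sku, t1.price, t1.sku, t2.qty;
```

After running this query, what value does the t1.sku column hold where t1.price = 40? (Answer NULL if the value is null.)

BQ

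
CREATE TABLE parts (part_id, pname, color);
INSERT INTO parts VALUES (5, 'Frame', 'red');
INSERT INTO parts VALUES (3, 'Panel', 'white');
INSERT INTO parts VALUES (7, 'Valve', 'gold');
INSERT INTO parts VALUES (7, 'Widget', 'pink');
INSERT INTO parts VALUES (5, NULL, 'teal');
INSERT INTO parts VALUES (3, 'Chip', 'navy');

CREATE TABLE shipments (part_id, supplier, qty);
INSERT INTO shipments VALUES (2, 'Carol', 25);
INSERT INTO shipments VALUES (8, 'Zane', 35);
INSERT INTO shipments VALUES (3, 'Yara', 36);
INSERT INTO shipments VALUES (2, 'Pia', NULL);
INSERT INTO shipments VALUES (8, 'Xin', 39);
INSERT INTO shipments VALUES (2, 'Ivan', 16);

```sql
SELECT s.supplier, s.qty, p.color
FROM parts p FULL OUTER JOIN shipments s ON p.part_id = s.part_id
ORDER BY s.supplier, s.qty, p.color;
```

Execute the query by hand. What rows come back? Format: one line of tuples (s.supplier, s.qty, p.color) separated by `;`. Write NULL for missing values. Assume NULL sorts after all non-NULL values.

(Carol, 25, NULL); (Ivan, 16, NULL); (Pia, NULL, NULL); (Xin, 39, NULL); (Yara, 36, navy); (Yara, 36, white); (Zane, 35, NULL); (NULL, NULL, gold); (NULL, NULL, pink); (NULL, NULL, red); (NULL, NULL, teal)

FULL OUTER JOIN keeps every row from both sides; unmatched rows get NULL for the other side's columns.
Matching on p.part_id = s.part_id.
- part_id=5: no s row matches, row kept with s columns NULL.
- part_id=3: 1 matching s row(s), so 1 row(s) emitted.
- part_id=7: no s row matches, row kept with s columns NULL.
- part_id=7: no s row matches, row kept with s columns NULL.
- part_id=5: no s row matches, row kept with s columns NULL.
- part_id=3: 1 matching s row(s), so 1 row(s) emitted.
- 5 row(s) from s found no p partner → padded with NULL.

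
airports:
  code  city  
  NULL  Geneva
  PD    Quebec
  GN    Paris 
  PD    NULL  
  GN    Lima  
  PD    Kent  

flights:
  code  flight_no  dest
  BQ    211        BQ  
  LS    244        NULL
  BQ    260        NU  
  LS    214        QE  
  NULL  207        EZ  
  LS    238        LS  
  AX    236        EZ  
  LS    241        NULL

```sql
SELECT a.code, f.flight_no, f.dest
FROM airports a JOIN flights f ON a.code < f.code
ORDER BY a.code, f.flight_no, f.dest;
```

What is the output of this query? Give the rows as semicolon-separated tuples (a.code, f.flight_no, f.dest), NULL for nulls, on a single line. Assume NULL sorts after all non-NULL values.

(GN, 214, QE); (GN, 214, QE); (GN, 238, LS); (GN, 238, LS); (GN, 241, NULL); (GN, 241, NULL); (GN, 244, NULL); (GN, 244, NULL)

INNER JOIN keeps only pairs where the ON condition holds.
Matching on a.code < f.code. A NULL in a compared column never satisfies the condition.
- a row (code=NULL): no match → dropped.
- a row (code=PD): no match → dropped.
- a row (code=GN): matches 4 f row(s) → 4 output row(s).
- a row (code=PD): no match → dropped.
- a row (code=GN): matches 4 f row(s) → 4 output row(s).
- a row (code=PD): no match → dropped.
After projecting and ordering:
a.code | f.flight_no | f.dest
GN | 214 | QE
GN | 214 | QE
GN | 238 | LS
GN | 238 | LS
GN | 241 | NULL
GN | 241 | NULL
GN | 244 | NULL
GN | 244 | NULL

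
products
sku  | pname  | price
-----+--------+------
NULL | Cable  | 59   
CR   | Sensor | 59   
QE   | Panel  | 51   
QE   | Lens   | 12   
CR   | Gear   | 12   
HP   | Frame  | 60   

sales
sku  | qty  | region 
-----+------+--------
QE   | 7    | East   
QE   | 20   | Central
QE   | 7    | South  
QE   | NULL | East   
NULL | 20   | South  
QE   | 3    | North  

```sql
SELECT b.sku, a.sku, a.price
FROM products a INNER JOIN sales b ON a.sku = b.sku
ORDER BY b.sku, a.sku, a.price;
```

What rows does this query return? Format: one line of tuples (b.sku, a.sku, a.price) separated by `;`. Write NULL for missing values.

INNER JOIN keeps only pairs where the ON condition holds.
Matching on a.sku = b.sku. A NULL in a compared column never satisfies the condition.
- sku=NULL: no matching b row, dropped.
- sku=CR: no matching b row, dropped.
- sku=QE: 5 matching b row(s), so 5 row(s) emitted.
- sku=QE: 5 matching b row(s), so 5 row(s) emitted.
- sku=CR: no matching b row, dropped.
- sku=HP: no matching b row, dropped.
After projecting and ordering:
b.sku | a.sku | a.price
QE | QE | 12
QE | QE | 12
QE | QE | 12
QE | QE | 12
QE | QE | 12
QE | QE | 51
QE | QE | 51
QE | QE | 51
QE | QE | 51
QE | QE | 51

(QE, QE, 12); (QE, QE, 12); (QE, QE, 12); (QE, QE, 12); (QE, QE, 12); (QE, QE, 51); (QE, QE, 51); (QE, QE, 51); (QE, QE, 51); (QE, QE, 51)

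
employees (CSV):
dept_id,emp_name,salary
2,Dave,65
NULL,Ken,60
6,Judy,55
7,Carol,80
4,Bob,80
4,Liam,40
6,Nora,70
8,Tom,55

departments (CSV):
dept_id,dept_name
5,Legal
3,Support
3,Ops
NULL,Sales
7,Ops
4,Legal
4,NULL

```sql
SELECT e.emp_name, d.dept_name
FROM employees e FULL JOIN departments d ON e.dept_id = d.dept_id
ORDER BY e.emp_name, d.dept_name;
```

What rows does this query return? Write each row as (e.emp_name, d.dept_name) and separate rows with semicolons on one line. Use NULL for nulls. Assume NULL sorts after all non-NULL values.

(Bob, Legal); (Bob, NULL); (Carol, Ops); (Dave, NULL); (Judy, NULL); (Ken, NULL); (Liam, Legal); (Liam, NULL); (Nora, NULL); (Tom, NULL); (NULL, Legal); (NULL, Ops); (NULL, Sales); (NULL, Support)

FULL OUTER JOIN keeps every row from both sides; unmatched rows get NULL for the other side's columns.
Matching on e.dept_id = d.dept_id. A NULL in a compared column never satisfies the condition.
- e row (dept_id=2): no match → kept, d columns NULL.
- e row (dept_id=NULL): no match → kept, d columns NULL.
- e row (dept_id=6): no match → kept, d columns NULL.
- e row (dept_id=7): matches 1 d row(s) → 1 output row(s).
- e row (dept_id=4): matches 2 d row(s) → 2 output row(s).
- e row (dept_id=4): matches 2 d row(s) → 2 output row(s).
- e row (dept_id=6): no match → kept, d columns NULL.
- e row (dept_id=8): no match → kept, d columns NULL.
- plus 4 unmatched d row(s), each kept with NULL e columns.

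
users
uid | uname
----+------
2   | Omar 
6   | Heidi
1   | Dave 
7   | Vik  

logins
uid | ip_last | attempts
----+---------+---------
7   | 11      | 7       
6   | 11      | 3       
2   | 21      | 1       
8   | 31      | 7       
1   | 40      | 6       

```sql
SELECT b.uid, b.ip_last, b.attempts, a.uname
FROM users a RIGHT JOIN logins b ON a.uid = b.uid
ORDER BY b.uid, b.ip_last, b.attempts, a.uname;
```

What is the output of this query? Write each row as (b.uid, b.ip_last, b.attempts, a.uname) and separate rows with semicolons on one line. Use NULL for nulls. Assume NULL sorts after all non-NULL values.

RIGHT JOIN keeps every row from `logins`; unmatched rows get NULL for `users`'s columns.
Matching on a.uid = b.uid.
- a (uid=2) pairs with 1 row(s) of b.
- a (uid=6) pairs with 1 row(s) of b.
- a (uid=1) pairs with 1 row(s) of b.
- a (uid=7) pairs with 1 row(s) of b.
- 1 row(s) from b found no a partner → padded with NULL.
After projecting and ordering:
b.uid | b.ip_last | b.attempts | a.uname
1 | 40 | 6 | Dave
2 | 21 | 1 | Omar
6 | 11 | 3 | Heidi
7 | 11 | 7 | Vik
8 | 31 | 7 | NULL

(1, 40, 6, Dave); (2, 21, 1, Omar); (6, 11, 3, Heidi); (7, 11, 7, Vik); (8, 31, 7, NULL)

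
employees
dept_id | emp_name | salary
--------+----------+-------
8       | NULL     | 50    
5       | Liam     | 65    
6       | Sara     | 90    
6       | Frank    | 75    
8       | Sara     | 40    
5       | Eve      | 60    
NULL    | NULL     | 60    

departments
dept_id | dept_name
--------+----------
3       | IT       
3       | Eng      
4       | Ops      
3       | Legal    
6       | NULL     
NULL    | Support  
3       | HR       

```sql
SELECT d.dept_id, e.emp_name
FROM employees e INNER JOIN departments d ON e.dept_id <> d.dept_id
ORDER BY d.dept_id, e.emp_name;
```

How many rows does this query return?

34

INNER JOIN keeps only pairs where the ON condition holds.
Matching on e.dept_id <> d.dept_id. A NULL in a compared column never satisfies the condition.
Matched pairs: 34.
Total: 34 rows.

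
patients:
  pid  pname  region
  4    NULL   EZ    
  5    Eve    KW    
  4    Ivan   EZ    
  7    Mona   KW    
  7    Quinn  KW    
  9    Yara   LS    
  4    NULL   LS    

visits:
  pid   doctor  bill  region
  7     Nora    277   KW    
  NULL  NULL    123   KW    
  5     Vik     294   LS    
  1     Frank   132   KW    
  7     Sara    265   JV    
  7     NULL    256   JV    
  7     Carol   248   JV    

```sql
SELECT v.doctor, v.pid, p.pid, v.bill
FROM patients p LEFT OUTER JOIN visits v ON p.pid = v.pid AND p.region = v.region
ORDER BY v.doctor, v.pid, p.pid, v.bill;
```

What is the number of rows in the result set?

7

LEFT JOIN keeps every row from `patients`; unmatched rows get NULL for `visits`'s columns.
Matching on p.pid = v.pid AND p.region = v.region. A NULL in a compared column never satisfies the condition.
- pid=4, region=EZ: no v row matches, row kept with v columns NULL.
- pid=5, region=KW: no v row matches, row kept with v columns NULL.
- pid=4, region=EZ: no v row matches, row kept with v columns NULL.
- pid=7, region=KW: 1 matching v row(s), so 1 row(s) emitted.
- pid=7, region=KW: 1 matching v row(s), so 1 row(s) emitted.
- pid=9, region=LS: no v row matches, row kept with v columns NULL.
- pid=4, region=LS: no v row matches, row kept with v columns NULL.
Total: 2 matched + 5 padded = 7 rows.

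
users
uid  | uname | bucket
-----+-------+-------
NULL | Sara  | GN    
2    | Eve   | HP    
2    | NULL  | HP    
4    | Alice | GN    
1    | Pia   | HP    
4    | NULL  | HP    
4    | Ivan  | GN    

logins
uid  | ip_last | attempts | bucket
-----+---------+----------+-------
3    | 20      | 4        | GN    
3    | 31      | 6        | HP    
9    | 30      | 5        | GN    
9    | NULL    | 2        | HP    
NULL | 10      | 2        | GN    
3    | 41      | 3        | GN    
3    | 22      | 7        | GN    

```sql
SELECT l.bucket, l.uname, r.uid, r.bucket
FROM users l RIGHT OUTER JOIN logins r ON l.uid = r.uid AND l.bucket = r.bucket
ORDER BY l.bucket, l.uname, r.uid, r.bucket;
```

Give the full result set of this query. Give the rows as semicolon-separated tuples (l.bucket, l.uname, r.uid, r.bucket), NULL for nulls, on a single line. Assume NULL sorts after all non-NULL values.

RIGHT JOIN keeps every row from `logins`; unmatched rows get NULL for `users`'s columns.
Matching on l.uid = r.uid AND l.bucket = r.bucket. A NULL in a compared column never satisfies the condition.
Matched pairs: 0; unmatched r rows kept: 7.

(NULL, NULL, 3, GN); (NULL, NULL, 3, GN); (NULL, NULL, 3, GN); (NULL, NULL, 3, HP); (NULL, NULL, 9, GN); (NULL, NULL, 9, HP); (NULL, NULL, NULL, GN)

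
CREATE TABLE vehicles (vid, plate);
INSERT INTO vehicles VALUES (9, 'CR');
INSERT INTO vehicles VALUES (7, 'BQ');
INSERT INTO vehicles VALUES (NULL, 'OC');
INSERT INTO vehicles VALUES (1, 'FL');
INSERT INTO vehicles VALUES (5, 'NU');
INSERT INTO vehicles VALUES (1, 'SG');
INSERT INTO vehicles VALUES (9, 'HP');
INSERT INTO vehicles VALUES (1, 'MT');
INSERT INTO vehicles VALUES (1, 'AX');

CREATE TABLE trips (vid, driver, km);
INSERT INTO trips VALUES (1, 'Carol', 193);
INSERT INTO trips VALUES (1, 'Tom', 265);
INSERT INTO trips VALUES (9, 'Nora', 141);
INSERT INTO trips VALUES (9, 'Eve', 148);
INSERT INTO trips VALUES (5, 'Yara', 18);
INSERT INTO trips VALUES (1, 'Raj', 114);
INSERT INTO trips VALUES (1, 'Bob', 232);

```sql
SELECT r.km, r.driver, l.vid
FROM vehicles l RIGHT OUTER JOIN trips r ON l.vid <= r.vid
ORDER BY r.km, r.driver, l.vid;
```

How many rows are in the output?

RIGHT JOIN keeps every row from `trips`; unmatched rows get NULL for `vehicles`'s columns.
Matching on l.vid <= r.vid. A NULL in a compared column never satisfies the condition.
- l (vid=9) pairs with 2 row(s) of r.
- l (vid=7) pairs with 2 row(s) of r.
- l (vid=NULL) has no partner in r.
- l (vid=1) pairs with 7 row(s) of r.
- l (vid=5) pairs with 3 row(s) of r.
- l (vid=1) pairs with 7 row(s) of r.
- l (vid=9) pairs with 2 row(s) of r.
- l (vid=1) pairs with 7 row(s) of r.
- l (vid=1) pairs with 7 row(s) of r.
- every r row matched at least one l row.
Total: 37 rows.

37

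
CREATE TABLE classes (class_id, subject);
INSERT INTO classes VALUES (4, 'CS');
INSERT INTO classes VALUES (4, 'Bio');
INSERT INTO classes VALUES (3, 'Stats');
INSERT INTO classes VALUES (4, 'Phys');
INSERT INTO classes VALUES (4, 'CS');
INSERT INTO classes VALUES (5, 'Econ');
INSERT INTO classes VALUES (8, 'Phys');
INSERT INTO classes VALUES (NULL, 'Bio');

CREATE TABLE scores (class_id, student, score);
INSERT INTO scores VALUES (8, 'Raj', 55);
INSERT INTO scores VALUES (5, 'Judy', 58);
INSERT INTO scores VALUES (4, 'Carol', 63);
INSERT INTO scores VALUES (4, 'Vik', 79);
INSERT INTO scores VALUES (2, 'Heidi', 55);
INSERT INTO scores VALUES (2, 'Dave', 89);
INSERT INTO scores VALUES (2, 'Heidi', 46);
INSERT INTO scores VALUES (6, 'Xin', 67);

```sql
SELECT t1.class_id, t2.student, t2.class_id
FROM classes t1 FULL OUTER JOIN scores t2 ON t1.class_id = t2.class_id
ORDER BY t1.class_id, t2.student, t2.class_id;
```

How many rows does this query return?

16

FULL OUTER JOIN keeps every row from both sides; unmatched rows get NULL for the other side's columns.
Matching on t1.class_id = t2.class_id. A NULL in a compared column never satisfies the condition.
- class_id=4: 2 matching t2 row(s), so 2 row(s) emitted.
- class_id=4: 2 matching t2 row(s), so 2 row(s) emitted.
- class_id=3: no t2 row matches, row kept with t2 columns NULL.
- class_id=4: 2 matching t2 row(s), so 2 row(s) emitted.
- class_id=4: 2 matching t2 row(s), so 2 row(s) emitted.
- class_id=5: 1 matching t2 row(s), so 1 row(s) emitted.
- class_id=8: 1 matching t2 row(s), so 1 row(s) emitted.
- class_id=NULL: no t2 row matches, row kept with t2 columns NULL.
- 4 t2 row(s) had no t1 match → kept, t1 columns NULL.
Total: 10 matched + 6 padded = 16 rows.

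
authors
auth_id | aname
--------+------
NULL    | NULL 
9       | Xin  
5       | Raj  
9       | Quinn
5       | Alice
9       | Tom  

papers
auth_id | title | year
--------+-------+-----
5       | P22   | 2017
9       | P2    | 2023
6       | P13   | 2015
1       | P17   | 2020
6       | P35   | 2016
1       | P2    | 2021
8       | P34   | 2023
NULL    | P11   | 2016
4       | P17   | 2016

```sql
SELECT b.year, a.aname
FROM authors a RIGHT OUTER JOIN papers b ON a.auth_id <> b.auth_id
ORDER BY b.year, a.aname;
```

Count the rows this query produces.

36

RIGHT JOIN keeps every row from `papers`; unmatched rows get NULL for `authors`'s columns.
Matching on a.auth_id <> b.auth_id. A NULL in a compared column never satisfies the condition.
- a[0] auth_id=NULL → no match.
- a[1] auth_id=9 → 7 match(es) in b → 7 row(s).
- a[2] auth_id=5 → 7 match(es) in b → 7 row(s).
- a[3] auth_id=9 → 7 match(es) in b → 7 row(s).
- a[4] auth_id=5 → 7 match(es) in b → 7 row(s).
- a[5] auth_id=9 → 7 match(es) in b → 7 row(s).
- 1 b row(s) had no a match → kept, a columns NULL.
Total: 35 matched + 1 padded = 36 rows.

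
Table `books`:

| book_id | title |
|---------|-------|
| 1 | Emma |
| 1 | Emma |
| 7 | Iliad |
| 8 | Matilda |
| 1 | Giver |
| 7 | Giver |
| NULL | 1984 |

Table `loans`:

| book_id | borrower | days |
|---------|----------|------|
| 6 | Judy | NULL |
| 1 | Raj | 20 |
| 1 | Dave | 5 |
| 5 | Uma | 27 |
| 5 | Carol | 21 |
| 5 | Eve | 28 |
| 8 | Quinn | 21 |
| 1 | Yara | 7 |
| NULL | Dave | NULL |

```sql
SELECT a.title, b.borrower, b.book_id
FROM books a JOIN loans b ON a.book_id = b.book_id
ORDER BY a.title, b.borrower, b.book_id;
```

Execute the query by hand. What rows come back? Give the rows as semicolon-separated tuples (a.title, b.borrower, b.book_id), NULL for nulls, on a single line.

(Emma, Dave, 1); (Emma, Dave, 1); (Emma, Raj, 1); (Emma, Raj, 1); (Emma, Yara, 1); (Emma, Yara, 1); (Giver, Dave, 1); (Giver, Raj, 1); (Giver, Yara, 1); (Matilda, Quinn, 8)

INNER JOIN keeps only pairs where the ON condition holds.
Matching on a.book_id = b.book_id. A NULL in a compared column never satisfies the condition.
Matched pairs: 10.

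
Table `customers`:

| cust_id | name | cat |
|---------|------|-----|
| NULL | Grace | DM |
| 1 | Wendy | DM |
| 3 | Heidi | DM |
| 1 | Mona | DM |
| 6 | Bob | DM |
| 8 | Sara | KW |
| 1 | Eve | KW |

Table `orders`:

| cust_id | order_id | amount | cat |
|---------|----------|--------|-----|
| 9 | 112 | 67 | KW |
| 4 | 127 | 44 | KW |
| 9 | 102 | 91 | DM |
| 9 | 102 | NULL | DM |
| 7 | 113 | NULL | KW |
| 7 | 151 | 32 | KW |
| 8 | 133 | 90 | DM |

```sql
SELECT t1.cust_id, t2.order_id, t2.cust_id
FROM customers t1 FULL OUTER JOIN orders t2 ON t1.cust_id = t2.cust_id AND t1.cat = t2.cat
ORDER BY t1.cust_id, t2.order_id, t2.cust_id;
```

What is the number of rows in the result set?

FULL OUTER JOIN keeps every row from both sides; unmatched rows get NULL for the other side's columns.
Matching on t1.cust_id = t2.cust_id AND t1.cat = t2.cat. A NULL in a compared column never satisfies the condition.
- t1[0] cust_id=NULL, cat=DM → no match; kept with NULLs on the t2 side.
- t1[1] cust_id=1, cat=DM → no match; kept with NULLs on the t2 side.
- t1[2] cust_id=3, cat=DM → no match; kept with NULLs on the t2 side.
- t1[3] cust_id=1, cat=DM → no match; kept with NULLs on the t2 side.
- t1[4] cust_id=6, cat=DM → no match; kept with NULLs on the t2 side.
- t1[5] cust_id=8, cat=KW → no match; kept with NULLs on the t2 side.
- t1[6] cust_id=1, cat=KW → no match; kept with NULLs on the t2 side.
- plus 7 unmatched t2 row(s), each kept with NULL t1 columns.
Total: 0 matched + 14 padded = 14 rows.

14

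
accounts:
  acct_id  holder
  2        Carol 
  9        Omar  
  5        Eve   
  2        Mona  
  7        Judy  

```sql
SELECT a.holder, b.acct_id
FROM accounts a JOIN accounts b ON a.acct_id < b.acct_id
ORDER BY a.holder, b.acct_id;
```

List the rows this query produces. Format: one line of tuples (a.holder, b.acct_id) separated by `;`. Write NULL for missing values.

(Carol, 5); (Carol, 7); (Carol, 9); (Eve, 7); (Eve, 9); (Judy, 9); (Mona, 5); (Mona, 7); (Mona, 9)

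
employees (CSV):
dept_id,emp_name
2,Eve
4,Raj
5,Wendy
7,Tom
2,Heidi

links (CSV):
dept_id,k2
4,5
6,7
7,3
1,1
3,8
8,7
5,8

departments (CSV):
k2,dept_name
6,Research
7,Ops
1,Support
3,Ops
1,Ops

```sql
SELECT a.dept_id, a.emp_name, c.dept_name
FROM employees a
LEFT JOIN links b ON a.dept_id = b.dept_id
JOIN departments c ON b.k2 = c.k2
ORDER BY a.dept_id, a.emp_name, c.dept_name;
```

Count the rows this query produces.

Joins associate left-to-right: employees LEFT JOIN links on dept_id gives 5 intermediate row(s).
Then INNER JOIN `departments c` on k2: keep only rows whose b.k2 appears in c.
Result: 1 row(s).

1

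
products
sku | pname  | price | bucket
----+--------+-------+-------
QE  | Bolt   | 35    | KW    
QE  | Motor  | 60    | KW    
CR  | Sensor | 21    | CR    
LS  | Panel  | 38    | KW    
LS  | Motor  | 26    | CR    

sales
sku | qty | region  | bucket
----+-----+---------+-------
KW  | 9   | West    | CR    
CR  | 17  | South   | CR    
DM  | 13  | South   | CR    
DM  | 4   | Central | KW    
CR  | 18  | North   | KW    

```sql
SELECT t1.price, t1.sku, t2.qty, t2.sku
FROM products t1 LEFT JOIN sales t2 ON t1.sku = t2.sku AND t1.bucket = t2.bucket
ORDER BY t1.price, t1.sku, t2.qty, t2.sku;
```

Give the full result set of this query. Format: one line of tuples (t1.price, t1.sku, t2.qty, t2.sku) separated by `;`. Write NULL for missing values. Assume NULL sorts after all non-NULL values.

LEFT JOIN keeps every row from `products`; unmatched rows get NULL for `sales`'s columns.
Matching on t1.sku = t2.sku AND t1.bucket = t2.bucket.
- t1 row (sku=QE, bucket=KW): no match → kept, t2 columns NULL.
- t1 row (sku=QE, bucket=KW): no match → kept, t2 columns NULL.
- t1 row (sku=CR, bucket=CR): matches 1 t2 row(s) → 1 output row(s).
- t1 row (sku=LS, bucket=KW): no match → kept, t2 columns NULL.
- t1 row (sku=LS, bucket=CR): no match → kept, t2 columns NULL.
After projecting and ordering:
t1.price | t1.sku | t2.qty | t2.sku
21 | CR | 17 | CR
26 | LS | NULL | NULL
35 | QE | NULL | NULL
38 | LS | NULL | NULL
60 | QE | NULL | NULL

(21, CR, 17, CR); (26, LS, NULL, NULL); (35, QE, NULL, NULL); (38, LS, NULL, NULL); (60, QE, NULL, NULL)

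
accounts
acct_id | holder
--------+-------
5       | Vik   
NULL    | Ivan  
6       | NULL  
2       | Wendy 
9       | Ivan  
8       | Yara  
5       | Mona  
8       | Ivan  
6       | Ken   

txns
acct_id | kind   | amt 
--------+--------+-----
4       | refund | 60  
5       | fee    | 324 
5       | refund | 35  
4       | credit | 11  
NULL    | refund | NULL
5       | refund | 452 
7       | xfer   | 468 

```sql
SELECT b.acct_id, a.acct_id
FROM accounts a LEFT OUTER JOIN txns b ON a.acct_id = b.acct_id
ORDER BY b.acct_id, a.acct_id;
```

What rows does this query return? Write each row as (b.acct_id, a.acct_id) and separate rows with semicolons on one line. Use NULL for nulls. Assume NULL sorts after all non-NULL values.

(5, 5); (5, 5); (5, 5); (5, 5); (5, 5); (5, 5); (NULL, 2); (NULL, 6); (NULL, 6); (NULL, 8); (NULL, 8); (NULL, 9); (NULL, NULL)

LEFT JOIN keeps every row from `accounts`; unmatched rows get NULL for `txns`'s columns.
Matching on a.acct_id = b.acct_id. A NULL in a compared column never satisfies the condition.
Matched pairs: 6; unmatched a rows kept: 7.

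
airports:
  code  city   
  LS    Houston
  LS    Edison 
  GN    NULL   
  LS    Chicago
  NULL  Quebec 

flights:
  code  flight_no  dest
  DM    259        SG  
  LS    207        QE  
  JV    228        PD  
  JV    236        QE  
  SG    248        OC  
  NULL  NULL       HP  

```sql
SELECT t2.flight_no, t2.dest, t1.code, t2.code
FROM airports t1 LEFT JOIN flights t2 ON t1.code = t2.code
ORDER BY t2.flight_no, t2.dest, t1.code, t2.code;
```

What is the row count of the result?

5

LEFT JOIN keeps every row from `airports`; unmatched rows get NULL for `flights`'s columns.
Matching on t1.code = t2.code. A NULL in a compared column never satisfies the condition.
- t1 (code=LS) pairs with 1 row(s) of t2.
- t1 (code=LS) pairs with 1 row(s) of t2.
- t1 (code=GN) has no partner → padded with NULL.
- t1 (code=LS) pairs with 1 row(s) of t2.
- t1 (code=NULL) has no partner → padded with NULL.
Total: 3 matched + 2 padded = 5 rows.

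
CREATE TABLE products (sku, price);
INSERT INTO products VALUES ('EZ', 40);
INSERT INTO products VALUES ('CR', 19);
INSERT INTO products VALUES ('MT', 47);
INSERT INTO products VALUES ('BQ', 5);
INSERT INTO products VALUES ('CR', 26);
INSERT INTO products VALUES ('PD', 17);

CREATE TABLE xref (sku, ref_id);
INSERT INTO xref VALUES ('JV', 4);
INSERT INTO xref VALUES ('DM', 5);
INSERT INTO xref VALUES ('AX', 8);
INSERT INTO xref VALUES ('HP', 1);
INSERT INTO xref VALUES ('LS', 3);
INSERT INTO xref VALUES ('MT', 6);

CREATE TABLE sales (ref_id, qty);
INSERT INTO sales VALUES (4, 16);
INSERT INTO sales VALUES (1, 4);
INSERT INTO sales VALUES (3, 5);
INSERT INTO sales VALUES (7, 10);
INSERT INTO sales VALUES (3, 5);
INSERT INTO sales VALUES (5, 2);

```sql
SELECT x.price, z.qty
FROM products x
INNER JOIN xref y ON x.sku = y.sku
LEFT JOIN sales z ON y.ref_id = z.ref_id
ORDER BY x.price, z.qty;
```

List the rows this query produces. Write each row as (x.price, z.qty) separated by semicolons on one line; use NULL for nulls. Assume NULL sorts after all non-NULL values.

Evaluate left to right. First `products x INNER JOIN xref y` on sku: 1 row(s).
Then LEFT JOIN `sales z` on ref_id: each of those 1 rows is kept; rows whose y.ref_id has no match in z get NULL for z's columns.

(47, NULL)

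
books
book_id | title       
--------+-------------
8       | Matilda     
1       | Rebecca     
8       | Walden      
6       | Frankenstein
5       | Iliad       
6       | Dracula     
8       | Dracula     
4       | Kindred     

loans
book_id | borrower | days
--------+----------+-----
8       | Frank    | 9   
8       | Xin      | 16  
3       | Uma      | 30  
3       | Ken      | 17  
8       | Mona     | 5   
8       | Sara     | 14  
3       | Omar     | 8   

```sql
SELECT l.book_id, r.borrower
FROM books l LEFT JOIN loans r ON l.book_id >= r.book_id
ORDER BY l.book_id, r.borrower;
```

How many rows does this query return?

LEFT JOIN keeps every row from `books`; unmatched rows get NULL for `loans`'s columns.
Matching on l.book_id >= r.book_id.
Matched pairs: 33; unmatched l rows kept: 1.
Total: 33 matched + 1 padded = 34 rows.

34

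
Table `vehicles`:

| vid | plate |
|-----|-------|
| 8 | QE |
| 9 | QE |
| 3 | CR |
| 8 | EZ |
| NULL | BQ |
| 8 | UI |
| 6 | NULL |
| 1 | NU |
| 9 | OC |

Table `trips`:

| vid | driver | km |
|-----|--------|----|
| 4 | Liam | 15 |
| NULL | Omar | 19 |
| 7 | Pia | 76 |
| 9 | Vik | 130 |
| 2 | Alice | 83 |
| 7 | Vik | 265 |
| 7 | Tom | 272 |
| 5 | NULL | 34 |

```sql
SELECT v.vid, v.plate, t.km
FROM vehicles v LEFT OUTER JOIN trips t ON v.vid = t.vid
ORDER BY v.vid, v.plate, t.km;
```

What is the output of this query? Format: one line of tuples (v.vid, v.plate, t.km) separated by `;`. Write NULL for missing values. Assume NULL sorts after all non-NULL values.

(1, NU, NULL); (3, CR, NULL); (6, NULL, NULL); (8, EZ, NULL); (8, QE, NULL); (8, UI, NULL); (9, OC, 130); (9, QE, 130); (NULL, BQ, NULL)

LEFT JOIN keeps every row from `vehicles`; unmatched rows get NULL for `trips`'s columns.
Matching on v.vid = t.vid. A NULL in a compared column never satisfies the condition.
- v row (vid=8): no match → kept, t columns NULL.
- v row (vid=9): matches 1 t row(s) → 1 output row(s).
- v row (vid=3): no match → kept, t columns NULL.
- v row (vid=8): no match → kept, t columns NULL.
- v row (vid=NULL): no match → kept, t columns NULL.
- v row (vid=8): no match → kept, t columns NULL.
- v row (vid=6): no match → kept, t columns NULL.
- v row (vid=1): no match → kept, t columns NULL.
- v row (vid=9): matches 1 t row(s) → 1 output row(s).
After projecting and ordering:
v.vid | v.plate | t.km
1 | NU | NULL
3 | CR | NULL
6 | NULL | NULL
8 | EZ | NULL
8 | QE | NULL
8 | UI | NULL
9 | OC | 130
9 | QE | 130
NULL | BQ | NULL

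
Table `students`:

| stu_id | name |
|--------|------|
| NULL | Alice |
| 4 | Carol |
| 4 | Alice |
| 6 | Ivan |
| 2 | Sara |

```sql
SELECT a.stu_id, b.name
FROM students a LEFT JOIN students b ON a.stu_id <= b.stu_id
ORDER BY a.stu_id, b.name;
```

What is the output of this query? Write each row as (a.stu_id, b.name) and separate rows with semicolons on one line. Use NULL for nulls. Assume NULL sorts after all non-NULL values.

LEFT JOIN keeps every row from `students a`; unmatched rows get NULL for `students b`'s columns.
Matching on a.stu_id <= b.stu_id. A NULL in a compared column never satisfies the condition.
- a row (stu_id=NULL): no match → kept, b columns NULL.
- a row (stu_id=4): matches 3 b row(s) → 3 output row(s).
- a row (stu_id=4): matches 3 b row(s) → 3 output row(s).
- a row (stu_id=6): matches 1 b row(s) → 1 output row(s).
- a row (stu_id=2): matches 4 b row(s) → 4 output row(s).

(2, Alice); (2, Carol); (2, Ivan); (2, Sara); (4, Alice); (4, Alice); (4, Carol); (4, Carol); (4, Ivan); (4, Ivan); (6, Ivan); (NULL, NULL)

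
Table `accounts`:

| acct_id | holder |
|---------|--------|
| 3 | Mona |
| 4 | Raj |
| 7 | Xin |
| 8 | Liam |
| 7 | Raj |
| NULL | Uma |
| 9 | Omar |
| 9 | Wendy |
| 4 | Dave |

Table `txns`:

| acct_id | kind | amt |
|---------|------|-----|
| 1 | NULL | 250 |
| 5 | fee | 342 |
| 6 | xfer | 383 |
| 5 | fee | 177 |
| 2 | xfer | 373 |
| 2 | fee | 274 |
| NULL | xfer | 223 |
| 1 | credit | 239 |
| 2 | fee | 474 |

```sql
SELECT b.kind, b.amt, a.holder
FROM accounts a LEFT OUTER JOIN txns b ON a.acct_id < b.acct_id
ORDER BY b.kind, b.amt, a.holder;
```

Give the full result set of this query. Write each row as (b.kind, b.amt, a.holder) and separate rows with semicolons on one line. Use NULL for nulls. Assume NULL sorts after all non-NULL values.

(fee, 177, Dave); (fee, 177, Mona); (fee, 177, Raj); (fee, 342, Dave); (fee, 342, Mona); (fee, 342, Raj); (xfer, 383, Dave); (xfer, 383, Mona); (xfer, 383, Raj); (NULL, NULL, Liam); (NULL, NULL, Omar); (NULL, NULL, Raj); (NULL, NULL, Uma); (NULL, NULL, Wendy); (NULL, NULL, Xin)

LEFT JOIN keeps every row from `accounts`; unmatched rows get NULL for `txns`'s columns.
Matching on a.acct_id < b.acct_id. A NULL in a compared column never satisfies the condition.
- acct_id=3: 3 matching b row(s), so 3 row(s) emitted.
- acct_id=4: 3 matching b row(s), so 3 row(s) emitted.
- acct_id=7: no b row matches, row kept with b columns NULL.
- acct_id=8: no b row matches, row kept with b columns NULL.
- acct_id=7: no b row matches, row kept with b columns NULL.
- acct_id=NULL: no b row matches, row kept with b columns NULL.
- acct_id=9: no b row matches, row kept with b columns NULL.
- acct_id=9: no b row matches, row kept with b columns NULL.
- acct_id=4: 3 matching b row(s), so 3 row(s) emitted.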